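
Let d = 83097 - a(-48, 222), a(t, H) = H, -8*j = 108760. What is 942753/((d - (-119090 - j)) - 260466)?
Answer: -314251/24032 ≈ -13.076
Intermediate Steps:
j = -13595 (j = -⅛*108760 = -13595)
d = 82875 (d = 83097 - 1*222 = 83097 - 222 = 82875)
942753/((d - (-119090 - j)) - 260466) = 942753/((82875 - (-119090 - 1*(-13595))) - 260466) = 942753/((82875 - (-119090 + 13595)) - 260466) = 942753/((82875 - 1*(-105495)) - 260466) = 942753/((82875 + 105495) - 260466) = 942753/(188370 - 260466) = 942753/(-72096) = 942753*(-1/72096) = -314251/24032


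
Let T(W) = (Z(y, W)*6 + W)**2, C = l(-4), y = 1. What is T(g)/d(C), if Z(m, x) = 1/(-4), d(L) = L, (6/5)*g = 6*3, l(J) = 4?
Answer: 729/16 ≈ 45.563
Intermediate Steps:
g = 15 (g = 5*(6*3)/6 = (5/6)*18 = 15)
C = 4
Z(m, x) = -1/4
T(W) = (-3/2 + W)**2 (T(W) = (-1/4*6 + W)**2 = (-3/2 + W)**2)
T(g)/d(C) = ((-3 + 2*15)**2/4)/4 = ((-3 + 30)**2/4)*(1/4) = ((1/4)*27**2)*(1/4) = ((1/4)*729)*(1/4) = (729/4)*(1/4) = 729/16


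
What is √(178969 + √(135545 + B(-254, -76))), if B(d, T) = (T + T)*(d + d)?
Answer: √(178969 + √212761) ≈ 423.59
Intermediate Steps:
B(d, T) = 4*T*d (B(d, T) = (2*T)*(2*d) = 4*T*d)
√(178969 + √(135545 + B(-254, -76))) = √(178969 + √(135545 + 4*(-76)*(-254))) = √(178969 + √(135545 + 77216)) = √(178969 + √212761)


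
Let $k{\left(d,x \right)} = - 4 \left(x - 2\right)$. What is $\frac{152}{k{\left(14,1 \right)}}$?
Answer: $38$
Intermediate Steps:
$k{\left(d,x \right)} = 8 - 4 x$ ($k{\left(d,x \right)} = - 4 \left(-2 + x\right) = 8 - 4 x$)
$\frac{152}{k{\left(14,1 \right)}} = \frac{152}{8 - 4} = \frac{152}{4} = 152 \cdot \frac{1}{4} = 38$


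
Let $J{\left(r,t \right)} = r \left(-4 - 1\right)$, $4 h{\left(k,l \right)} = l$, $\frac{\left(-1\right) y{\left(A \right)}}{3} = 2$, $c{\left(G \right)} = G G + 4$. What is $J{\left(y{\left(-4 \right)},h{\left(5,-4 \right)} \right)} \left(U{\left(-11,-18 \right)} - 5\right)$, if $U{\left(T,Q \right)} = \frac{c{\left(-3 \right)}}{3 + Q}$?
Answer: $-176$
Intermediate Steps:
$c{\left(G \right)} = 4 + G^{2}$ ($c{\left(G \right)} = G^{2} + 4 = 4 + G^{2}$)
$y{\left(A \right)} = -6$ ($y{\left(A \right)} = \left(-3\right) 2 = -6$)
$h{\left(k,l \right)} = \frac{l}{4}$
$U{\left(T,Q \right)} = \frac{13}{3 + Q}$ ($U{\left(T,Q \right)} = \frac{4 + \left(-3\right)^{2}}{3 + Q} = \frac{4 + 9}{3 + Q} = \frac{1}{3 + Q} 13 = \frac{13}{3 + Q}$)
$J{\left(r,t \right)} = - 5 r$ ($J{\left(r,t \right)} = r \left(-5\right) = - 5 r$)
$J{\left(y{\left(-4 \right)},h{\left(5,-4 \right)} \right)} \left(U{\left(-11,-18 \right)} - 5\right) = \left(-5\right) \left(-6\right) \left(\frac{13}{3 - 18} - 5\right) = 30 \left(\frac{13}{-15} - 5\right) = 30 \left(13 \left(- \frac{1}{15}\right) - 5\right) = 30 \left(- \frac{13}{15} - 5\right) = 30 \left(- \frac{88}{15}\right) = -176$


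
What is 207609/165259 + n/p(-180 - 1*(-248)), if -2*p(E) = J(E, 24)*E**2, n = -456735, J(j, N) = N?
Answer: 28999792519/3056630464 ≈ 9.4875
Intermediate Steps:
p(E) = -12*E**2
207609/165259 + n/p(-180 - 1*(-248)) = 207609/165259 - 456735*(-1/(12*(-180 - 1*(-248))**2)) = 207609*(1/165259) - 456735*(-1/(12*(-180 + 248)**2)) = 207609/165259 - 456735/((-12*68**2)) = 207609/165259 - 456735/((-12*4624)) = 207609/165259 - 456735/(-55488) = 207609/165259 - 456735*(-1/55488) = 207609/165259 + 152245/18496 = 28999792519/3056630464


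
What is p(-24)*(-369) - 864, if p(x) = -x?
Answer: -9720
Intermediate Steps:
p(-24)*(-369) - 864 = -1*(-24)*(-369) - 864 = 24*(-369) - 864 = -8856 - 864 = -9720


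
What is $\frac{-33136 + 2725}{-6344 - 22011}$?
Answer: $\frac{30411}{28355} \approx 1.0725$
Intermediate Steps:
$\frac{-33136 + 2725}{-6344 - 22011} = - \frac{30411}{-28355} = \left(-30411\right) \left(- \frac{1}{28355}\right) = \frac{30411}{28355}$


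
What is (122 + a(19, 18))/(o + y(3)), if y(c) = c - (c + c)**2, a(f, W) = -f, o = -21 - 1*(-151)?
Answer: 103/97 ≈ 1.0619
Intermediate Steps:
o = 130 (o = -21 + 151 = 130)
y(c) = c - 4*c**2 (y(c) = c - (2*c)**2 = c - 4*c**2)
(122 + a(19, 18))/(o + y(3)) = (122 - 1*19)/(130 + 3*(1 - 4*3)) = (122 - 19)/(130 + 3*(1 - 12)) = 103/(130 + 3*(-11)) = 103/(130 - 33) = 103/97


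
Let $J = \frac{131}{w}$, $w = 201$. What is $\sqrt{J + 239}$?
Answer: $\frac{\sqrt{9682170}}{201} \approx 15.481$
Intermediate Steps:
$J = \frac{131}{201} \approx 0.65174$
$\sqrt{J + 239} = \sqrt{\frac{131}{201} + 239} = \sqrt{\frac{48170}{201}} = \frac{\sqrt{9682170}}{201}$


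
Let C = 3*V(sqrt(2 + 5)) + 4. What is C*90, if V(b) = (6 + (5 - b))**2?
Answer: 34920 - 5940*sqrt(7) ≈ 19204.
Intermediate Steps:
V(b) = (11 - b)**2
C = 4 + 3*(-11 + sqrt(7))**2 (C = 3*(-11 + sqrt(2 + 5))**2 + 4 = 3*(-11 + sqrt(7))**2 + 4 = 4 + 3*(-11 + sqrt(7))**2 ≈ 213.38)
C*90 = (388 - 66*sqrt(7))*90 = 34920 - 5940*sqrt(7)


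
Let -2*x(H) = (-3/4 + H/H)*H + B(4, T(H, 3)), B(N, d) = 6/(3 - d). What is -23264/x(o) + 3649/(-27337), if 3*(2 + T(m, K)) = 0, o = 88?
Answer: 1589814099/792773 ≈ 2005.4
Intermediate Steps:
T(m, K) = -2 (T(m, K) = -2 + (⅓)*0 = -2 + 0 = -2)
x(H) = -⅗ - H/8 (x(H) = -((-3/4 + H/H)*H - 6/(-3 - 2))/2 = -((-3*¼ + 1)*H - 6/(-5))/2 = -((-¾ + 1)*H - 6*(-⅕))/2 = -(H/4 + 6/5)/2 = -(6/5 + H/4)/2 = -⅗ - H/8)
-23264/x(o) + 3649/(-27337) = -23264/(-⅗ - ⅛*88) + 3649/(-27337) = -23264/(-⅗ - 11) + 3649*(-1/27337) = -23264/(-58/5) - 3649/27337 = -23264*(-5/58) - 3649/27337 = 58160/29 - 3649/27337 = 1589814099/792773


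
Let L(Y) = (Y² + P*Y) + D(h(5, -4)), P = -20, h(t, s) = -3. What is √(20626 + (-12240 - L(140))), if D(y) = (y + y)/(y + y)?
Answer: 3*I*√935 ≈ 91.733*I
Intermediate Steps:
D(y) = 1 (D(y) = (2*y)/((2*y)) = (2*y)*(1/(2*y)) = 1)
L(Y) = 1 + Y² - 20*Y (L(Y) = (Y² - 20*Y) + 1 = 1 + Y² - 20*Y)
√(20626 + (-12240 - L(140))) = √(20626 + (-12240 - (1 + 140² - 20*140))) = √(20626 + (-12240 - (1 + 19600 - 2800))) = √(20626 + (-12240 - 1*16801)) = √(20626 + (-12240 - 16801)) = √(20626 - 29041) = √(-8415) = 3*I*√935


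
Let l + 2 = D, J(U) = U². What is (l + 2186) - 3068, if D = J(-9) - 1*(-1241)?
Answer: 438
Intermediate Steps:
D = 1322 (D = (-9)² - 1*(-1241) = 81 + 1241 = 1322)
l = 1320 (l = -2 + 1322 = 1320)
(l + 2186) - 3068 = (1320 + 2186) - 3068 = 3506 - 3068 = 438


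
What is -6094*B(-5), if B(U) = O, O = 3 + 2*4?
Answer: -67034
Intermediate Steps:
O = 11 (O = 3 + 8 = 11)
B(U) = 11
-6094*B(-5) = -6094*11 = -67034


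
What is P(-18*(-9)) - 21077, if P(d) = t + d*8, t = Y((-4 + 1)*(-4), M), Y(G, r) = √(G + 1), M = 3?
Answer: -19781 + √13 ≈ -19777.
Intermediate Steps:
Y(G, r) = √(1 + G)
t = √13 (t = √(1 + (-4 + 1)*(-4)) = √(1 - 3*(-4)) = √(1 + 12) = √13 ≈ 3.6056)
P(d) = √13 + 8*d (P(d) = √13 + d*8 = √13 + 8*d)
P(-18*(-9)) - 21077 = (√13 + 8*(-18*(-9))) - 21077 = (√13 + 8*162) - 21077 = (√13 + 1296) - 21077 = (1296 + √13) - 21077 = -19781 + √13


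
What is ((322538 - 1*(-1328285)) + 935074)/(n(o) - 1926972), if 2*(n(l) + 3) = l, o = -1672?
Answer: -2585897/1927811 ≈ -1.3414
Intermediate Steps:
n(l) = -3 + l/2
((322538 - 1*(-1328285)) + 935074)/(n(o) - 1926972) = ((322538 - 1*(-1328285)) + 935074)/((-3 + (½)*(-1672)) - 1926972) = ((322538 + 1328285) + 935074)/((-3 - 836) - 1926972) = (1650823 + 935074)/(-839 - 1926972) = 2585897/(-1927811) = 2585897*(-1/1927811) = -2585897/1927811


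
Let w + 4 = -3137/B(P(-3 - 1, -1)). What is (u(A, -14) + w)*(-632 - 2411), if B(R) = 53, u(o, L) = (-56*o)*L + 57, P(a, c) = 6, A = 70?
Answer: -8849993416/53 ≈ -1.6698e+8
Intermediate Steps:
u(o, L) = 57 - 56*L*o (u(o, L) = -56*L*o + 57 = 57 - 56*L*o)
w = -3349/53 (w = -4 - 3137/53 = -3349/53 ≈ -63.189)
(u(A, -14) + w)*(-632 - 2411) = ((57 - 56*(-14)*70) - 3349/53)*(-632 - 2411) = ((57 + 54880) - 3349/53)*(-3043) = (54937 - 3349/53)*(-3043) = (2908312/53)*(-3043) = -8849993416/53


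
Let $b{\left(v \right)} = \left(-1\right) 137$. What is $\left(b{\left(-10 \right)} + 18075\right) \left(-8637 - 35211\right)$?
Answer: $-786545424$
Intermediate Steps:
$b{\left(v \right)} = -137$
$\left(b{\left(-10 \right)} + 18075\right) \left(-8637 - 35211\right) = \left(-137 + 18075\right) \left(-8637 - 35211\right) = 17938 \left(-43848\right) = -786545424$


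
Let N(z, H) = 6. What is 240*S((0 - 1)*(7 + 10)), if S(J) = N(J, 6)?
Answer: 1440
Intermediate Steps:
S(J) = 6
240*S((0 - 1)*(7 + 10)) = 240*6 = 1440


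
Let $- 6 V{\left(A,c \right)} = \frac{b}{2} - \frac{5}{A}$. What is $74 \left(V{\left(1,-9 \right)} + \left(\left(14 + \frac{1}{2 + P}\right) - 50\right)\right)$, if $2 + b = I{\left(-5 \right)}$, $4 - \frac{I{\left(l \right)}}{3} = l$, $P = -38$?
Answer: $- \frac{24827}{9} \approx -2758.6$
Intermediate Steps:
$I{\left(l \right)} = 12 - 3 l$
$b = 25$ ($b = -2 + \left(12 - -15\right) = -2 + \left(12 + 15\right) = -2 + 27 = 25$)
$V{\left(A,c \right)} = - \frac{25}{12} + \frac{5}{6 A}$ ($V{\left(A,c \right)} = - \frac{\frac{25}{2} - \frac{5}{A}}{6} = - \frac{25}{12} + \frac{5}{6 A}$)
$74 \left(V{\left(1,-9 \right)} + \left(\left(14 + \frac{1}{2 + P}\right) - 50\right)\right) = 74 \left(\frac{5 \left(2 - 5\right)}{12 \cdot 1} - \left(36 - \frac{1}{2 - 38}\right)\right) = 74 \left(\frac{5}{12} \cdot 1 \left(2 - 5\right) - \left(36 + \frac{1}{36}\right)\right) = 74 \left(\frac{5}{12} \cdot 1 \left(-3\right) + \left(\left(14 - \frac{1}{36}\right) - 50\right)\right) = 74 \left(- \frac{5}{4} + \left(\frac{503}{36} - 50\right)\right) = 74 \left(- \frac{5}{4} - \frac{1297}{36}\right) = 74 \left(- \frac{671}{18}\right) = - \frac{24827}{9}$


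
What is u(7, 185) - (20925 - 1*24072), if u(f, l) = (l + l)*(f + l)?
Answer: 74187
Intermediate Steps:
u(f, l) = 2*l*(f + l) (u(f, l) = (2*l)*(f + l) = 2*l*(f + l))
u(7, 185) - (20925 - 1*24072) = 2*185*(7 + 185) - (20925 - 1*24072) = 2*185*192 - (20925 - 24072) = 71040 - 1*(-3147) = 71040 + 3147 = 74187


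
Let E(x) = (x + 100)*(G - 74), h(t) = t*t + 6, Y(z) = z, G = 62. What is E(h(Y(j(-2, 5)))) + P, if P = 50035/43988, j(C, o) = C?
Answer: -58014125/43988 ≈ -1318.9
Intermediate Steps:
h(t) = 6 + t² (h(t) = t² + 6 = 6 + t²)
E(x) = -1200 - 12*x (E(x) = (x + 100)*(62 - 74) = (100 + x)*(-12) = -1200 - 12*x)
P = 50035/43988 (P = 50035*(1/43988) = 50035/43988 ≈ 1.1375)
E(h(Y(j(-2, 5)))) + P = (-1200 - 12*(6 + (-2)²)) + 50035/43988 = (-1200 - 12*(6 + 4)) + 50035/43988 = (-1200 - 12*10) + 50035/43988 = (-1200 - 120) + 50035/43988 = -1320 + 50035/43988 = -58014125/43988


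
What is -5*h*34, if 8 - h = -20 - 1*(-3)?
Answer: -4250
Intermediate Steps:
h = 25 (h = 8 - (-20 - 1*(-3)) = 8 - (-20 + 3) = 8 - 1*(-17) = 8 + 17 = 25)
-5*h*34 = -5*25*34 = -125*34 = -4250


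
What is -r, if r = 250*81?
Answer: -20250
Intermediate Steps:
r = 20250
-r = -1*20250 = -20250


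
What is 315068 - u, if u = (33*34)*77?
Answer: 228674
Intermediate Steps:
u = 86394 (u = 1122*77 = 86394)
315068 - u = 315068 - 1*86394 = 315068 - 86394 = 228674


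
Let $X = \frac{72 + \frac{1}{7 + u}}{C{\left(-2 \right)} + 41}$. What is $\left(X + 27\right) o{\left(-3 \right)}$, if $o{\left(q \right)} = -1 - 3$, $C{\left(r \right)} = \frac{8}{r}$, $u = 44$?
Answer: $- \frac{218488}{1887} \approx -115.79$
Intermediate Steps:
$o{\left(q \right)} = -4$
$X = \frac{3673}{1887}$ ($X = \frac{72 + \frac{1}{7 + 44}}{\frac{8}{-2} + 41} = \frac{72 + \frac{1}{51}}{8 \left(- \frac{1}{2}\right) + 41} = \frac{72 + \frac{1}{51}}{-4 + 41} = \frac{3673}{51 \cdot 37} = \frac{3673}{51} \cdot \frac{1}{37} = \frac{3673}{1887} \approx 1.9465$)
$\left(X + 27\right) o{\left(-3 \right)} = \left(\frac{3673}{1887} + 27\right) \left(-4\right) = \frac{54622}{1887} \left(-4\right) = - \frac{218488}{1887}$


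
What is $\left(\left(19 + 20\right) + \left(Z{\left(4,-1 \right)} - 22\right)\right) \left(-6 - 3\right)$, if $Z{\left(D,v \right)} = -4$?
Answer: $-117$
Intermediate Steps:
$\left(\left(19 + 20\right) + \left(Z{\left(4,-1 \right)} - 22\right)\right) \left(-6 - 3\right) = \left(\left(19 + 20\right) - 26\right) \left(-6 - 3\right) = \left(39 - 26\right) \left(-6 - 3\right) = \left(39 - 26\right) \left(-9\right) = 13 \left(-9\right) = -117$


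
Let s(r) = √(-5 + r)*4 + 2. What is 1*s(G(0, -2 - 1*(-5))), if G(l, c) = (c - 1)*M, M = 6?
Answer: 2 + 4*√7 ≈ 12.583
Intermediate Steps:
G(l, c) = -6 + 6*c (G(l, c) = (c - 1)*6 = (-1 + c)*6 = -6 + 6*c)
s(r) = 2 + 4*√(-5 + r) (s(r) = 4*√(-5 + r) + 2 = 2 + 4*√(-5 + r))
1*s(G(0, -2 - 1*(-5))) = 1*(2 + 4*√(-5 + (-6 + 6*(-2 - 1*(-5))))) = 1*(2 + 4*√(-5 + (-6 + 6*(-2 + 5)))) = 1*(2 + 4*√(-5 + (-6 + 6*3))) = 1*(2 + 4*√(-5 + (-6 + 18))) = 1*(2 + 4*√(-5 + 12)) = 1*(2 + 4*√7) = 2 + 4*√7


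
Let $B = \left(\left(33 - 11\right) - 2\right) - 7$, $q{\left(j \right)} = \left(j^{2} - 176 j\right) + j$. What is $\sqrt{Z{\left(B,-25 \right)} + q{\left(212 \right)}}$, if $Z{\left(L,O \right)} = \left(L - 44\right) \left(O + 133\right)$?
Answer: $4 \sqrt{281} \approx 67.052$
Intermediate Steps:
$q{\left(j \right)} = j^{2} - 175 j$
$B = 13$ ($B = \left(\left(33 - 11\right) - 2\right) - 7 = \left(22 - 2\right) - 7 = 20 - 7 = 13$)
$Z{\left(L,O \right)} = \left(-44 + L\right) \left(133 + O\right)$
$\sqrt{Z{\left(B,-25 \right)} + q{\left(212 \right)}} = \sqrt{\left(-5852 - -1100 + 133 \cdot 13 + 13 \left(-25\right)\right) + 212 \left(-175 + 212\right)} = \sqrt{\left(-5852 + 1100 + 1729 - 325\right) + 212 \cdot 37} = \sqrt{-3348 + 7844} = \sqrt{4496} = 4 \sqrt{281}$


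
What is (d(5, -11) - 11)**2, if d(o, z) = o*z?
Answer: 4356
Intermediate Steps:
(d(5, -11) - 11)**2 = (5*(-11) - 11)**2 = (-55 - 11)**2 = (-66)**2 = 4356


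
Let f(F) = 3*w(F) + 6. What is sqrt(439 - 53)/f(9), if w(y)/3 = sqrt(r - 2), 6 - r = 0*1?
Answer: sqrt(386)/24 ≈ 0.81862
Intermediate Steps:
r = 6 (r = 6 - 0 = 6 - 1*0 = 6 + 0 = 6)
w(y) = 6 (w(y) = 3*sqrt(6 - 2) = 3*sqrt(4) = 3*2 = 6)
f(F) = 24 (f(F) = 3*6 + 6 = 18 + 6 = 24)
sqrt(439 - 53)/f(9) = sqrt(439 - 53)/24 = sqrt(386)*(1/24) = sqrt(386)/24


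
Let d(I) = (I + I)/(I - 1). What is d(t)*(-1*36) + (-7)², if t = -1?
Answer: 13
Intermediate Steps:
d(I) = 2*I/(-1 + I) (d(I) = (2*I)/(-1 + I) = 2*I/(-1 + I))
d(t)*(-1*36) + (-7)² = (2*(-1)/(-1 - 1))*(-1*36) + (-7)² = (2*(-1)/(-2))*(-36) + 49 = (2*(-1)*(-½))*(-36) + 49 = 1*(-36) + 49 = -36 + 49 = 13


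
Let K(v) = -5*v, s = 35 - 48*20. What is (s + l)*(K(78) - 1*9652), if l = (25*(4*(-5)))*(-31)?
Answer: -146362150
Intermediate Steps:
s = -925 (s = 35 - 960 = -925)
l = 15500 (l = (25*(-20))*(-31) = -500*(-31) = 15500)
(s + l)*(K(78) - 1*9652) = (-925 + 15500)*(-5*78 - 1*9652) = 14575*(-390 - 9652) = 14575*(-10042) = -146362150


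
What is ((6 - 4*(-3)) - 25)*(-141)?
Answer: 987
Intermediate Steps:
((6 - 4*(-3)) - 25)*(-141) = ((6 + 12) - 25)*(-141) = (18 - 25)*(-141) = -7*(-141) = 987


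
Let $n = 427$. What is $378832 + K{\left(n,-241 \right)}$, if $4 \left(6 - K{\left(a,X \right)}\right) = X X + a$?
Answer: $364211$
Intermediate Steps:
$K{\left(a,X \right)} = 6 - \frac{a}{4} - \frac{X^{2}}{4}$ ($K{\left(a,X \right)} = 6 - \frac{X X + a}{4} = 6 - \frac{X^{2} + a}{4} = 6 - \frac{a + X^{2}}{4} = 6 - \left(\frac{a}{4} + \frac{X^{2}}{4}\right) = 6 - \frac{a}{4} - \frac{X^{2}}{4}$)
$378832 + K{\left(n,-241 \right)} = 378832 - \left(\frac{403}{4} + \frac{58081}{4}\right) = 378832 - 14621 = 364211$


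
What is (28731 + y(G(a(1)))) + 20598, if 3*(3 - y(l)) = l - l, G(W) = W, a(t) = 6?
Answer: 49332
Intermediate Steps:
y(l) = 3 (y(l) = 3 - (l - l)/3 = 3 - 1/3*0 = 3 + 0 = 3)
(28731 + y(G(a(1)))) + 20598 = (28731 + 3) + 20598 = 28734 + 20598 = 49332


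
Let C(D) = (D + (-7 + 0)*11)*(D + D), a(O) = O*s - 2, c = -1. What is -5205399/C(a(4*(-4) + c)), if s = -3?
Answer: 5205399/2744 ≈ 1897.0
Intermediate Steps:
a(O) = -2 - 3*O (a(O) = O*(-3) - 2 = -3*O - 2 = -2 - 3*O)
C(D) = 2*D*(-77 + D) (C(D) = (D - 7*11)*(2*D) = (D - 77)*(2*D) = (-77 + D)*(2*D) = 2*D*(-77 + D))
-5205399/C(a(4*(-4) + c)) = -5205399*1/(2*(-77 + (-2 - 3*(4*(-4) - 1)))*(-2 - 3*(4*(-4) - 1))) = -5205399*1/(2*(-77 + (-2 - 3*(-16 - 1)))*(-2 - 3*(-16 - 1))) = -5205399*1/(2*(-77 + (-2 - 3*(-17)))*(-2 - 3*(-17))) = -5205399*1/(2*(-77 + (-2 + 51))*(-2 + 51)) = -5205399*1/(98*(-77 + 49)) = -5205399/(2*49*(-28)) = -5205399/(-2744) = -5205399*(-1/2744) = 5205399/2744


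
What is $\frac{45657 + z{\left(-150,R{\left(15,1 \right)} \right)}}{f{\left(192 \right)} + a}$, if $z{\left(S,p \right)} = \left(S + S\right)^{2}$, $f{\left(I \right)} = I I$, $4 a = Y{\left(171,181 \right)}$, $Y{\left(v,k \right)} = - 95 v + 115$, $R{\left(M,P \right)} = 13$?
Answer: $\frac{271314}{65663} \approx 4.1319$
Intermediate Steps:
$Y{\left(v,k \right)} = 115 - 95 v$
$a = - \frac{8065}{2}$ ($a = \frac{115 - 16245}{4} = \frac{1}{4} \left(-16130\right) = - \frac{8065}{2} \approx -4032.5$)
$f{\left(I \right)} = I^{2}$
$z{\left(S,p \right)} = 4 S^{2}$ ($z{\left(S,p \right)} = \left(2 S\right)^{2} = 4 S^{2}$)
$\frac{45657 + z{\left(-150,R{\left(15,1 \right)} \right)}}{f{\left(192 \right)} + a} = \frac{45657 + 4 \left(-150\right)^{2}}{192^{2} - \frac{8065}{2}} = \frac{45657 + 4 \cdot 22500}{36864 - \frac{8065}{2}} = \frac{45657 + 90000}{\frac{65663}{2}} = 135657 \cdot \frac{2}{65663} = \frac{271314}{65663}$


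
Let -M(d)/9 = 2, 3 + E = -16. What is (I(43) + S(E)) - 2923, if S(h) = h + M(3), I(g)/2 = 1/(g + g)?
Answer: -127279/43 ≈ -2960.0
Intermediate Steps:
E = -19 (E = -3 - 16 = -19)
M(d) = -18 (M(d) = -9*2 = -18)
I(g) = 1/g (I(g) = 2/(g + g) = 2/((2*g)) = 2*(1/(2*g)) = 1/g)
S(h) = -18 + h (S(h) = h - 18 = -18 + h)
(I(43) + S(E)) - 2923 = (1/43 + (-18 - 19)) - 2923 = (1/43 - 37) - 2923 = -1590/43 - 2923 = -127279/43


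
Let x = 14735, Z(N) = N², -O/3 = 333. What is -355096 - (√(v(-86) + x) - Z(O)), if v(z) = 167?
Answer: 642905 - √14902 ≈ 6.4278e+5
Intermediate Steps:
O = -999 (O = -3*333 = -999)
-355096 - (√(v(-86) + x) - Z(O)) = -355096 - (√(167 + 14735) - 1*(-999)²) = -355096 - (√14902 - 1*998001) = -355096 - (√14902 - 998001) = -355096 - (-998001 + √14902) = -355096 + (998001 - √14902) = 642905 - √14902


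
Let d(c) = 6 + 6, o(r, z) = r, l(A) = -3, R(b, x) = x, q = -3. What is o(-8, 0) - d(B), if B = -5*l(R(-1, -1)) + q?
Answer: -20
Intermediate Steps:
B = 12 (B = -5*(-3) - 3 = 15 - 3 = 12)
d(c) = 12
o(-8, 0) - d(B) = -8 - 1*12 = -8 - 12 = -20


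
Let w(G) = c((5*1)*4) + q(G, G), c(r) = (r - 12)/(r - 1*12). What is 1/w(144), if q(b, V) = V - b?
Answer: 1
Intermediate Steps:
c(r) = 1 (c(r) = (-12 + r)/(r - 12) = (-12 + r)/(-12 + r) = 1)
w(G) = 1 (w(G) = 1 + (G - G) = 1 + 0 = 1)
1/w(144) = 1/1 = 1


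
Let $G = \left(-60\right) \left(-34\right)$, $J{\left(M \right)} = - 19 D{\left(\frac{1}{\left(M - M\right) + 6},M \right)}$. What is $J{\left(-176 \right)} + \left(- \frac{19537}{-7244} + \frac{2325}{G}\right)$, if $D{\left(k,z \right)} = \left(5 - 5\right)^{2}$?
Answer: $\frac{944963}{246296} \approx 3.8367$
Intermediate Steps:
$D{\left(k,z \right)} = 0$ ($D{\left(k,z \right)} = 0^{2} = 0$)
$J{\left(M \right)} = 0$ ($J{\left(M \right)} = \left(-19\right) 0 = 0$)
$G = 2040$
$J{\left(-176 \right)} + \left(- \frac{19537}{-7244} + \frac{2325}{G}\right) = 0 + \left(- \frac{19537}{-7244} + \frac{2325}{2040}\right) = 0 + \left(\left(-19537\right) \left(- \frac{1}{7244}\right) + 2325 \cdot \frac{1}{2040}\right) = 0 + \left(\frac{19537}{7244} + \frac{155}{136}\right) = 0 + \frac{944963}{246296} = \frac{944963}{246296}$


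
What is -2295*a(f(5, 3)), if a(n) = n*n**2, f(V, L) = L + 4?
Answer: -787185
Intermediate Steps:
f(V, L) = 4 + L
a(n) = n**3
-2295*a(f(5, 3)) = -2295*(4 + 3)**3 = -2295*7**3 = -2295*343 = -787185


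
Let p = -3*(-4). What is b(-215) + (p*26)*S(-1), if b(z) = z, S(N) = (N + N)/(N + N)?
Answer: 97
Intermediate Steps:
p = 12
S(N) = 1 (S(N) = (2*N)/((2*N)) = (2*N)*(1/(2*N)) = 1)
b(-215) + (p*26)*S(-1) = -215 + (12*26)*1 = -215 + 312*1 = -215 + 312 = 97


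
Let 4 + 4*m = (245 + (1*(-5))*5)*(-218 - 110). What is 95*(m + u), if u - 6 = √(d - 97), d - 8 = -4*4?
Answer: -1713325 + 95*I*√105 ≈ -1.7133e+6 + 973.46*I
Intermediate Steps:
d = -8 (d = 8 - 4*4 = 8 - 16 = -8)
u = 6 + I*√105 (u = 6 + √(-8 - 97) = 6 + √(-105) = 6 + I*√105 ≈ 6.0 + 10.247*I)
m = -18041 (m = -1 + ((245 + (1*(-5))*5)*(-218 - 110))/4 = -1 + ((245 - 5*5)*(-328))/4 = -1 + ((245 - 25)*(-328))/4 = -1 + (220*(-328))/4 = -1 + (¼)*(-72160) = -1 - 18040 = -18041)
95*(m + u) = 95*(-18041 + (6 + I*√105)) = 95*(-18035 + I*√105) = -1713325 + 95*I*√105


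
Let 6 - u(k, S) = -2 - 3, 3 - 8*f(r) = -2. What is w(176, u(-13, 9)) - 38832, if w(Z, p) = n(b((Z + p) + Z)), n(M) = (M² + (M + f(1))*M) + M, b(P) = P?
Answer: 1802367/8 ≈ 2.2530e+5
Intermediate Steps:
f(r) = 5/8 (f(r) = 3/8 - ⅛*(-2) = 3/8 + ¼ = 5/8)
u(k, S) = 11 (u(k, S) = 6 - (-2 - 3) = 6 - 1*(-5) = 6 + 5 = 11)
n(M) = M + M² + M*(5/8 + M) (n(M) = (M² + (M + 5/8)*M) + M = (M² + (5/8 + M)*M) + M = (M² + M*(5/8 + M)) + M = M + M² + M*(5/8 + M))
w(Z, p) = (p + 2*Z)*(13 + 16*p + 32*Z)/8 (w(Z, p) = ((Z + p) + Z)*(13 + 16*((Z + p) + Z))/8 = (p + 2*Z)*(13 + 16*(p + 2*Z))/8 = (p + 2*Z)*(13 + (16*p + 32*Z))/8 = (p + 2*Z)*(13 + 16*p + 32*Z)/8)
w(176, u(-13, 9)) - 38832 = (11 + 2*176)*(13 + 16*11 + 32*176)/8 - 38832 = (11 + 352)*(13 + 176 + 5632)/8 - 38832 = (⅛)*363*5821 - 38832 = 2113023/8 - 38832 = 1802367/8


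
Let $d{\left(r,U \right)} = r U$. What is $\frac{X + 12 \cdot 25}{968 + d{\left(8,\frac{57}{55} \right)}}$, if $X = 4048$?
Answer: $\frac{59785}{13424} \approx 4.4536$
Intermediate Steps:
$d{\left(r,U \right)} = U r$
$\frac{X + 12 \cdot 25}{968 + d{\left(8,\frac{57}{55} \right)}} = \frac{4048 + 12 \cdot 25}{968 + \frac{57}{55} \cdot 8} = \frac{4048 + 300}{968 + 57 \cdot \frac{1}{55} \cdot 8} = \frac{4348}{968 + \frac{57}{55} \cdot 8} = \frac{4348}{968 + \frac{456}{55}} = \frac{4348}{\frac{53696}{55}} = 4348 \cdot \frac{55}{53696} = \frac{59785}{13424}$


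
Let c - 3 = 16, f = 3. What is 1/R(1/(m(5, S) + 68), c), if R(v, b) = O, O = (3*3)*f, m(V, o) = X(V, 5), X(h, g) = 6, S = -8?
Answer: 1/27 ≈ 0.037037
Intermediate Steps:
m(V, o) = 6
c = 19 (c = 3 + 16 = 19)
O = 27 (O = (3*3)*3 = 9*3 = 27)
R(v, b) = 27
1/R(1/(m(5, S) + 68), c) = 1/27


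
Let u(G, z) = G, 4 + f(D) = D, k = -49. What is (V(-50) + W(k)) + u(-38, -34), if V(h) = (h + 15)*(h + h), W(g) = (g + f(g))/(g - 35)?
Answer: 48485/14 ≈ 3463.2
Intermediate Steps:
f(D) = -4 + D
W(g) = (-4 + 2*g)/(-35 + g) (W(g) = (g + (-4 + g))/(g - 35) = (-4 + 2*g)/(-35 + g))
V(h) = 2*h*(15 + h) (V(h) = (15 + h)*(2*h) = 2*h*(15 + h))
(V(-50) + W(k)) + u(-38, -34) = (2*(-50)*(15 - 50) + 2*(-2 - 49)/(-35 - 49)) - 38 = (2*(-50)*(-35) + 2*(-51)/(-84)) - 38 = (3500 + 2*(-1/84)*(-51)) - 38 = (3500 + 17/14) - 38 = 49017/14 - 38 = 48485/14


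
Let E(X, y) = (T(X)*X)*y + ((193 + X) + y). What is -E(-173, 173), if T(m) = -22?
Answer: -658631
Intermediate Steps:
E(X, y) = 193 + X + y - 22*X*y (E(X, y) = (-22*X)*y + ((193 + X) + y) = -22*X*y + (193 + X + y) = 193 + X + y - 22*X*y)
-E(-173, 173) = -(193 - 173 + 173 - 22*(-173)*173) = -(193 - 173 + 173 + 658438) = -1*658631 = -658631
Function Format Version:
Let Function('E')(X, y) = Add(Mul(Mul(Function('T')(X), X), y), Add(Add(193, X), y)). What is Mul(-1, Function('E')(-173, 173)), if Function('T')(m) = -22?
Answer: -658631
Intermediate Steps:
Function('E')(X, y) = Add(193, X, y, Mul(-22, X, y)) (Function('E')(X, y) = Add(Mul(Mul(-22, X), y), Add(Add(193, X), y)) = Add(Mul(-22, X, y), Add(193, X, y)) = Add(193, X, y, Mul(-22, X, y)))
Mul(-1, Function('E')(-173, 173)) = Mul(-1, Add(193, -173, 173, Mul(-22, -173, 173))) = Mul(-1, Add(193, -173, 173, 658438)) = Mul(-1, 658631) = -658631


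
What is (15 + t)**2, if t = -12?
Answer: 9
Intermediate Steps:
(15 + t)**2 = (15 - 12)**2 = 3**2 = 9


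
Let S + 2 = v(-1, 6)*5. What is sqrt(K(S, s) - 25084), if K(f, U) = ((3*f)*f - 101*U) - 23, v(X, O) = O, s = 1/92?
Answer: I*sqrt(48151903)/46 ≈ 150.85*I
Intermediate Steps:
s = 1/92 ≈ 0.010870
S = 28 (S = -2 + 6*5 = -2 + 30 = 28)
K(f, U) = -23 - 101*U + 3*f**2 (K(f, U) = (3*f**2 - 101*U) - 23 = (-101*U + 3*f**2) - 23 = -23 - 101*U + 3*f**2)
sqrt(K(S, s) - 25084) = sqrt((-23 - 101*1/92 + 3*28**2) - 25084) = sqrt((-23 - 101/92 + 3*784) - 25084) = sqrt((-23 - 101/92 + 2352) - 25084) = sqrt(214167/92 - 25084) = sqrt(-2093561/92) = I*sqrt(48151903)/46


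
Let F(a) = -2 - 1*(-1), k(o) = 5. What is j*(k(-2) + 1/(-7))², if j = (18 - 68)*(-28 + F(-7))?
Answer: 1676200/49 ≈ 34208.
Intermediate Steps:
F(a) = -1 (F(a) = -2 + 1 = -1)
j = 1450 (j = (18 - 68)*(-28 - 1) = -50*(-29) = 1450)
j*(k(-2) + 1/(-7))² = 1450*(5 + 1/(-7))² = 1450*(5 - ⅐)² = 1450*(34/7)² = 1450*(1156/49) = 1676200/49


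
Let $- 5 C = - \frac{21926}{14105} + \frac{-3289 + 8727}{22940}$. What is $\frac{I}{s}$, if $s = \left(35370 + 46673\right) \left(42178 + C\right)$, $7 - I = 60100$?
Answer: $- \frac{4824866970}{277838026764569} \approx -1.7366 \cdot 10^{-5}$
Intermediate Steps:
$I = -60093$ ($I = 7 - 60100 = -60093$)
$C = \frac{275019}{1043770}$ ($C = - \frac{- \frac{21926}{14105} + \frac{-3289 + 8727}{22940}}{5} = - \frac{\left(-21926\right) \frac{1}{14105} + 5438 \cdot \frac{1}{22940}}{5} = - \frac{- \frac{21926}{14105} + \frac{2719}{11470}}{5} = \left(- \frac{1}{5}\right) \left(- \frac{275019}{208754}\right) = \frac{275019}{1043770} \approx 0.26349$)
$s = \frac{277838026764569}{80290}$ ($s = \left(35370 + 46673\right) \left(42178 + \frac{275019}{1043770}\right) = 82043 \cdot \frac{44024406079}{1043770} = \frac{277838026764569}{80290} \approx 3.4604 \cdot 10^{9}$)
$\frac{I}{s} = - \frac{60093}{\frac{277838026764569}{80290}} = \left(-60093\right) \frac{80290}{277838026764569} = - \frac{4824866970}{277838026764569}$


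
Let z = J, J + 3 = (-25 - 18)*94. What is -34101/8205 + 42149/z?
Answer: -32251406/2212615 ≈ -14.576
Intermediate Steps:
J = -4045 (J = -3 + (-25 - 18)*94 = -3 - 43*94 = -3 - 4042 = -4045)
z = -4045
-34101/8205 + 42149/z = -34101/8205 + 42149/(-4045) = -34101*1/8205 + 42149*(-1/4045) = -11367/2735 - 42149/4045 = -32251406/2212615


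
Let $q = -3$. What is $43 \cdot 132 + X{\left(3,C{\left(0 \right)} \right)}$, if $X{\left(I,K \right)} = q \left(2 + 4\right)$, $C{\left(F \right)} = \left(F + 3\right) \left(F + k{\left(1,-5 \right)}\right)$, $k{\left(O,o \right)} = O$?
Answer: $5658$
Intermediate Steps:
$C{\left(F \right)} = \left(1 + F\right) \left(3 + F\right)$ ($C{\left(F \right)} = \left(F + 3\right) \left(F + 1\right) = \left(3 + F\right) \left(1 + F\right) = \left(1 + F\right) \left(3 + F\right)$)
$X{\left(I,K \right)} = -18$ ($X{\left(I,K \right)} = - 3 \left(2 + 4\right) = \left(-3\right) 6 = -18$)
$43 \cdot 132 + X{\left(3,C{\left(0 \right)} \right)} = 43 \cdot 132 - 18 = 5676 - 18 = 5658$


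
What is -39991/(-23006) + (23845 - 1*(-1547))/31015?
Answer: 1824489217/713531090 ≈ 2.5570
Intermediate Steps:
-39991/(-23006) + (23845 - 1*(-1547))/31015 = -39991*(-1/23006) + (23845 + 1547)*(1/31015) = 39991/23006 + 25392*(1/31015) = 39991/23006 + 25392/31015 = 1824489217/713531090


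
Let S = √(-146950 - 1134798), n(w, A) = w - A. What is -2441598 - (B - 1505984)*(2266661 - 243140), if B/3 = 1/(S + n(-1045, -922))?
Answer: 3952087159107889131/1296877 + 1906156782*I*√13/1296877 ≈ 3.0474e+12 + 5299.5*I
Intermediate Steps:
S = 314*I*√13 (S = √(-1281748) = 314*I*√13 ≈ 1132.1*I)
B = 3/(-123 + 314*I*√13) (B = 3/(314*I*√13 + (-1045 - 1*(-922))) = 3/(314*I*√13 + (-1045 + 922)) = 3/(314*I*√13 - 123) = 3/(-123 + 314*I*√13) ≈ -0.00028453 - 0.0026189*I)
-2441598 - (B - 1505984)*(2266661 - 243140) = -2441598 - ((-369/1296877 - 942*I*√13/1296877) - 1505984)*(2266661 - 243140) = -2441598 - (-1953076012337/1296877 - 942*I*√13/1296877)*2023521 = -2441598 - (-3952090325560178577/1296877 - 1906156782*I*√13/1296877) = -2441598 + (3952090325560178577/1296877 + 1906156782*I*√13/1296877) = 3952087159107889131/1296877 + 1906156782*I*√13/1296877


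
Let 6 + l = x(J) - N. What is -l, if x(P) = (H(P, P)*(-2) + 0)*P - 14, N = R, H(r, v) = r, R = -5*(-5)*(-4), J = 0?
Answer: -80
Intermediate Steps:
R = -100 (R = 25*(-4) = -100)
N = -100
x(P) = -14 - 2*P² (x(P) = (P*(-2) + 0)*P - 14 = (-2*P + 0)*P - 14 = (-2*P)*P - 14 = -2*P² - 14 = -14 - 2*P²)
l = 80 (l = -6 + ((-14 - 2*0²) - 1*(-100)) = -6 + ((-14 - 2*0) + 100) = -6 + ((-14 + 0) + 100) = -6 + (-14 + 100) = -6 + 86 = 80)
-l = -1*80 = -80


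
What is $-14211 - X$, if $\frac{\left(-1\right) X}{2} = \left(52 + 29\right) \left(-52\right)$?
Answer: $-22635$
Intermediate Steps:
$X = 8424$ ($X = - 2 \left(52 + 29\right) \left(-52\right) = - 2 \cdot 81 \left(-52\right) = \left(-2\right) \left(-4212\right) = 8424$)
$-14211 - X = -14211 - 8424 = -22635$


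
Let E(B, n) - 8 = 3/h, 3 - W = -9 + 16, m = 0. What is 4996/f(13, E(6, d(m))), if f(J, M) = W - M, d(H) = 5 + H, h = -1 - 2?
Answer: -4996/11 ≈ -454.18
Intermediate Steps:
h = -3
W = -4 (W = 3 - (-9 + 16) = 3 - 1*7 = 3 - 7 = -4)
E(B, n) = 7 (E(B, n) = 8 + 3/(-3) = 8 + 3*(-⅓) = 8 - 1 = 7)
f(J, M) = -4 - M
4996/f(13, E(6, d(m))) = 4996/(-4 - 1*7) = 4996/(-4 - 7) = 4996/(-11) = 4996*(-1/11) = -4996/11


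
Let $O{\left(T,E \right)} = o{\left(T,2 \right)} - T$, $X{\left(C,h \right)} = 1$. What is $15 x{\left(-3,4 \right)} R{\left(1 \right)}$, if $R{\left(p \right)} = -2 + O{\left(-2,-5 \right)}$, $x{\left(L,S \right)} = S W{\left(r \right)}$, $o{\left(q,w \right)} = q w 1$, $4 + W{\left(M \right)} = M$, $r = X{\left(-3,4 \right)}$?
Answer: $720$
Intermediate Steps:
$r = 1$
$W{\left(M \right)} = -4 + M$
$o{\left(q,w \right)} = q w$
$O{\left(T,E \right)} = T$ ($O{\left(T,E \right)} = T 2 - T = 2 T - T = T$)
$x{\left(L,S \right)} = - 3 S$ ($x{\left(L,S \right)} = S \left(-4 + 1\right) = S \left(-3\right) = - 3 S$)
$R{\left(p \right)} = -4$ ($R{\left(p \right)} = -2 - 2 = -4$)
$15 x{\left(-3,4 \right)} R{\left(1 \right)} = 15 \left(\left(-3\right) 4\right) \left(-4\right) = 15 \left(-12\right) \left(-4\right) = \left(-180\right) \left(-4\right) = 720$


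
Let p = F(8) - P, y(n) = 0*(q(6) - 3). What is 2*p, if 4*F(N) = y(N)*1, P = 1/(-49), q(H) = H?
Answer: 2/49 ≈ 0.040816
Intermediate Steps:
y(n) = 0 (y(n) = 0*(6 - 3) = 0*3 = 0)
P = -1/49 ≈ -0.020408
F(N) = 0 (F(N) = (0*1)/4 = (¼)*0 = 0)
p = 1/49 (p = 0 - 1*(-1/49) = 0 + 1/49 = 1/49 ≈ 0.020408)
2*p = 2*(1/49) = 2/49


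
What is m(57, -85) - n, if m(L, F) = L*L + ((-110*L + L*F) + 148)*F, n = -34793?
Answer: 970237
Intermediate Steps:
m(L, F) = L² + F*(148 - 110*L + F*L) (m(L, F) = L² + ((-110*L + F*L) + 148)*F = L² + (148 - 110*L + F*L)*F = L² + F*(148 - 110*L + F*L))
m(57, -85) - n = (57² + 148*(-85) + 57*(-85)² - 110*(-85)*57) - 1*(-34793) = (3249 - 12580 + 57*7225 + 532950) + 34793 = (3249 - 12580 + 411825 + 532950) + 34793 = 935444 + 34793 = 970237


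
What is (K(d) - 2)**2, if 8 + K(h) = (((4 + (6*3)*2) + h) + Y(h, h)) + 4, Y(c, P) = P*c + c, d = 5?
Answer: 4761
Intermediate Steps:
Y(c, P) = c + P*c
K(h) = 36 + h + h*(1 + h) (K(h) = -8 + ((((4 + (6*3)*2) + h) + h*(1 + h)) + 4) = -8 + ((((4 + 18*2) + h) + h*(1 + h)) + 4) = -8 + ((((4 + 36) + h) + h*(1 + h)) + 4) = -8 + (((40 + h) + h*(1 + h)) + 4) = -8 + ((40 + h + h*(1 + h)) + 4) = -8 + (44 + h + h*(1 + h)) = 36 + h + h*(1 + h))
(K(d) - 2)**2 = ((36 + 5 + 5*(1 + 5)) - 2)**2 = ((36 + 5 + 5*6) - 2)**2 = ((36 + 5 + 30) - 2)**2 = (71 - 2)**2 = 69**2 = 4761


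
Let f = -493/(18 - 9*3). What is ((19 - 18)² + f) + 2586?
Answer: 23776/9 ≈ 2641.8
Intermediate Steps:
f = 493/9 (f = -493/(18 - 27) = -493/(-9) = -493*(-⅑) = 493/9 ≈ 54.778)
((19 - 18)² + f) + 2586 = ((19 - 18)² + 493/9) + 2586 = (1² + 493/9) + 2586 = (1 + 493/9) + 2586 = 502/9 + 2586 = 23776/9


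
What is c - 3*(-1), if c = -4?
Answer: -1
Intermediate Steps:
c - 3*(-1) = -4 - 3*(-1) = -4 + 3 = -1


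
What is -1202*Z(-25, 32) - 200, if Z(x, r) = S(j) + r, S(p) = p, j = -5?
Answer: -32654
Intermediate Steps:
Z(x, r) = -5 + r
-1202*Z(-25, 32) - 200 = -1202*(-5 + 32) - 200 = -1202*27 - 200 = -32454 - 200 = -32654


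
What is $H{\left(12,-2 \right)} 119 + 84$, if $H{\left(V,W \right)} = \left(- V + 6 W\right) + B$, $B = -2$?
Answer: $-3010$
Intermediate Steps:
$H{\left(V,W \right)} = -2 - V + 6 W$ ($H{\left(V,W \right)} = \left(- V + 6 W\right) - 2 = -2 - V + 6 W$)
$H{\left(12,-2 \right)} 119 + 84 = \left(-2 - 12 + 6 \left(-2\right)\right) 119 + 84 = \left(-2 - 12 - 12\right) 119 + 84 = \left(-26\right) 119 + 84 = -3094 + 84 = -3010$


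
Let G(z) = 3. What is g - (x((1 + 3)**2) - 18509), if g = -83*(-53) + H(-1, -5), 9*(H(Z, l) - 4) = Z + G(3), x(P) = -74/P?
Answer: 1650013/72 ≈ 22917.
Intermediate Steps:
H(Z, l) = 13/3 + Z/9 (H(Z, l) = 4 + (Z + 3)/9 = 4 + (3 + Z)/9 = 4 + (1/3 + Z/9) = 13/3 + Z/9)
g = 39629/9 (g = -83*(-53) + (13/3 + (1/9)*(-1)) = 4399 + (13/3 - 1/9) = 4399 + 38/9 = 39629/9 ≈ 4403.2)
g - (x((1 + 3)**2) - 18509) = 39629/9 - (-74/(1 + 3)**2 - 18509) = 39629/9 - (-74/(4**2) - 18509) = 39629/9 - (-74/16 - 18509) = 39629/9 - (-74*1/16 - 18509) = 39629/9 - (-37/8 - 18509) = 39629/9 - 1*(-148109/8) = 39629/9 + 148109/8 = 1650013/72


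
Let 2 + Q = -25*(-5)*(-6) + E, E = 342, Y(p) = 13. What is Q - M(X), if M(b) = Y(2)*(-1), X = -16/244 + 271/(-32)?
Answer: -397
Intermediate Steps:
X = -16659/1952 (X = -16*1/244 + 271*(-1/32) = -4/61 - 271/32 = -16659/1952 ≈ -8.5343)
Q = -410 (Q = -2 + (-25*(-5)*(-6) + 342) = -2 + (125*(-6) + 342) = -2 + (-750 + 342) = -2 - 408 = -410)
M(b) = -13 (M(b) = 13*(-1) = -13)
Q - M(X) = -410 - 1*(-13) = -410 + 13 = -397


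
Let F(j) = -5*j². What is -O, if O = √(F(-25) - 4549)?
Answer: -I*√7674 ≈ -87.601*I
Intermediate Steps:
O = I*√7674 (O = √(-5*(-25)² - 4549) = √(-5*625 - 4549) = √(-3125 - 4549) = √(-7674) = I*√7674 ≈ 87.601*I)
-O = -I*√7674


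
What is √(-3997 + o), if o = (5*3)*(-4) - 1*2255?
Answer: 2*I*√1578 ≈ 79.448*I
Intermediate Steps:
o = -2315 (o = 15*(-4) - 2255 = -60 - 2255 = -2315)
√(-3997 + o) = √(-3997 - 2315) = √(-6312) = 2*I*√1578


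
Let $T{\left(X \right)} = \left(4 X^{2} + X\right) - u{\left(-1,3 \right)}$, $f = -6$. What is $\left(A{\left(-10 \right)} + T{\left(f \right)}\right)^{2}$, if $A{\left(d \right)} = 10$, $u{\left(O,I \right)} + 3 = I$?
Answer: $21904$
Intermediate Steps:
$u{\left(O,I \right)} = -3 + I$
$T{\left(X \right)} = X + 4 X^{2}$ ($T{\left(X \right)} = \left(4 X^{2} + X\right) - \left(-3 + 3\right) = \left(X + 4 X^{2}\right) - 0 = \left(X + 4 X^{2}\right) + 0 = X + 4 X^{2}$)
$\left(A{\left(-10 \right)} + T{\left(f \right)}\right)^{2} = \left(10 - 6 \left(1 + 4 \left(-6\right)\right)\right)^{2} = \left(10 - 6 \left(1 - 24\right)\right)^{2} = \left(10 - -138\right)^{2} = \left(10 + 138\right)^{2} = 148^{2} = 21904$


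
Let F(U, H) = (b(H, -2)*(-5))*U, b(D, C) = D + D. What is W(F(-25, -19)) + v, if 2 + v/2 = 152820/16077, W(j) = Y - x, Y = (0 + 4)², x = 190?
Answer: -852022/5359 ≈ -158.99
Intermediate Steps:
b(D, C) = 2*D
F(U, H) = -10*H*U (F(U, H) = ((2*H)*(-5))*U = (-10*H)*U = -10*H*U)
Y = 16 (Y = 4² = 16)
W(j) = -174 (W(j) = 16 - 1*190 = 16 - 190 = -174)
v = 80444/5359 (v = -4 + 2*(152820/16077) = -4 + 2*(152820*(1/16077)) = -4 + 2*(50940/5359) = -4 + 101880/5359 = 80444/5359 ≈ 15.011)
W(F(-25, -19)) + v = -174 + 80444/5359 = -852022/5359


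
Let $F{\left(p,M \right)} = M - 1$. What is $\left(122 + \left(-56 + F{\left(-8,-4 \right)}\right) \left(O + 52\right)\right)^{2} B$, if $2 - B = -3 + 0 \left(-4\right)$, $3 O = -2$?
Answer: $\frac{407523920}{9} \approx 4.528 \cdot 10^{7}$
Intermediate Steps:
$O = - \frac{2}{3}$ ($O = \frac{1}{3} \left(-2\right) = - \frac{2}{3} \approx -0.66667$)
$F{\left(p,M \right)} = -1 + M$ ($F{\left(p,M \right)} = M - 1 = -1 + M$)
$B = 5$ ($B = 2 - \left(-3 + 0 \left(-4\right)\right) = 2 - \left(-3 + 0\right) = 2 - -3 = 2 + 3 = 5$)
$\left(122 + \left(-56 + F{\left(-8,-4 \right)}\right) \left(O + 52\right)\right)^{2} B = \left(122 + \left(-56 - 5\right) \left(- \frac{2}{3} + 52\right)\right)^{2} \cdot 5 = \left(122 + \left(-56 - 5\right) \frac{154}{3}\right)^{2} \cdot 5 = \left(122 - \frac{9394}{3}\right)^{2} \cdot 5 = \left(- \frac{9028}{3}\right)^{2} \cdot 5 = \frac{81504784}{9} \cdot 5 = \frac{407523920}{9}$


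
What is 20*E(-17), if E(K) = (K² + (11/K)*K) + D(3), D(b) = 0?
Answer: 6000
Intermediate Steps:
E(K) = 11 + K² (E(K) = (K² + (11/K)*K) + 0 = (K² + 11) + 0 = (11 + K²) + 0 = 11 + K²)
20*E(-17) = 20*(11 + (-17)²) = 20*(11 + 289) = 20*300 = 6000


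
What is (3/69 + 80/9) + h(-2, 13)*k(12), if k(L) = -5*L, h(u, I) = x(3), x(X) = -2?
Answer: 26689/207 ≈ 128.93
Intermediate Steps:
h(u, I) = -2
(3/69 + 80/9) + h(-2, 13)*k(12) = (3/69 + 80/9) - (-10)*12 = (3*(1/69) + 80*(⅑)) - 2*(-60) = (1/23 + 80/9) + 120 = 1849/207 + 120 = 26689/207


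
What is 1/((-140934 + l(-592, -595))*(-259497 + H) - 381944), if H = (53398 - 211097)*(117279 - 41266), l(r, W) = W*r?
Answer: -1/2533016641282648 ≈ -3.9479e-16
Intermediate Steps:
H = -11987174087 (H = -157699*76013 = -11987174087)
1/((-140934 + l(-592, -595))*(-259497 + H) - 381944) = 1/((-140934 - 595*(-592))*(-259497 - 11987174087) - 381944) = 1/((-140934 + 352240)*(-11987433584) - 381944) = 1/(211306*(-11987433584) - 381944) = 1/(-2533016640900704 - 381944) = 1/(-2533016641282648) = -1/2533016641282648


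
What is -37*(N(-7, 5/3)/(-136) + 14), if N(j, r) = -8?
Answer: -8843/17 ≈ -520.18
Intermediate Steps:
-37*(N(-7, 5/3)/(-136) + 14) = -37*(-8/(-136) + 14) = -37*(-8*(-1/136) + 14) = -37*(1/17 + 14) = -37*239/17 = -8843/17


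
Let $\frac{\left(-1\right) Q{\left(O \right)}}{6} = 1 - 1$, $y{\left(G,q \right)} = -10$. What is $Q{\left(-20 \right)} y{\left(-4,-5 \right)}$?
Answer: $0$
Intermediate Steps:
$Q{\left(O \right)} = 0$ ($Q{\left(O \right)} = - 6 \left(1 - 1\right) = \left(-6\right) 0 = 0$)
$Q{\left(-20 \right)} y{\left(-4,-5 \right)} = 0 \left(-10\right) = 0$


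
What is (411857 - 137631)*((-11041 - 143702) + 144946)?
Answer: -2686592122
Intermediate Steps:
(411857 - 137631)*((-11041 - 143702) + 144946) = 274226*(-154743 + 144946) = 274226*(-9797) = -2686592122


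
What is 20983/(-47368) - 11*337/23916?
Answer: -169355651/283213272 ≈ -0.59798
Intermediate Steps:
20983/(-47368) - 11*337/23916 = 20983*(-1/47368) - 3707*1/23916 = -20983/47368 - 3707/23916 = -169355651/283213272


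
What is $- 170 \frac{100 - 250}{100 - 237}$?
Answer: $- \frac{25500}{137} \approx -186.13$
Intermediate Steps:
$- 170 \frac{100 - 250}{100 - 237} = - 170 \left(- \frac{150}{-137}\right) = - 170 \left(\left(-150\right) \left(- \frac{1}{137}\right)\right) = \left(-170\right) \frac{150}{137} = - \frac{25500}{137}$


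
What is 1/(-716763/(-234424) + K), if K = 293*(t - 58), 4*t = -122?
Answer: -234424/6078014769 ≈ -3.8569e-5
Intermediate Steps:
t = -61/2 (t = (¼)*(-122) = -61/2 ≈ -30.500)
K = -51861/2 (K = 293*(-61/2 - 58) = 293*(-177/2) = -51861/2 ≈ -25931.)
1/(-716763/(-234424) + K) = 1/(-716763/(-234424) - 51861/2) = 1/(-716763*(-1/234424) - 51861/2) = 1/(716763/234424 - 51861/2) = 1/(-6078014769/234424) = -234424/6078014769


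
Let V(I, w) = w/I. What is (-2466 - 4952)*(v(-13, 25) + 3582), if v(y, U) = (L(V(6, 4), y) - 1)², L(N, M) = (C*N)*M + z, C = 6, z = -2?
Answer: -49010726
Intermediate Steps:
L(N, M) = -2 + 6*M*N (L(N, M) = (6*N)*M - 2 = 6*M*N - 2 = -2 + 6*M*N)
v(y, U) = (-3 + 4*y)² (v(y, U) = ((-2 + 6*y*(4/6)) - 1)² = ((-2 + 6*y*(4*(⅙))) - 1)² = ((-2 + 6*y*(⅔)) - 1)² = ((-2 + 4*y) - 1)² = (-3 + 4*y)²)
(-2466 - 4952)*(v(-13, 25) + 3582) = (-2466 - 4952)*((-3 + 4*(-13))² + 3582) = -7418*((-3 - 52)² + 3582) = -7418*((-55)² + 3582) = -7418*(3025 + 3582) = -7418*6607 = -49010726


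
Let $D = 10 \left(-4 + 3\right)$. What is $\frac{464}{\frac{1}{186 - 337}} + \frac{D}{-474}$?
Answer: $- \frac{16605163}{237} \approx -70064.0$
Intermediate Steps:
$D = -10$ ($D = 10 \left(-1\right) = -10$)
$\frac{464}{\frac{1}{186 - 337}} + \frac{D}{-474} = \frac{464}{\frac{1}{186 - 337}} - \frac{10}{-474} = \frac{464}{\frac{1}{-151}} - - \frac{5}{237} = \frac{464}{- \frac{1}{151}} + \frac{5}{237} = 464 \left(-151\right) + \frac{5}{237} = -70064 + \frac{5}{237} = - \frac{16605163}{237}$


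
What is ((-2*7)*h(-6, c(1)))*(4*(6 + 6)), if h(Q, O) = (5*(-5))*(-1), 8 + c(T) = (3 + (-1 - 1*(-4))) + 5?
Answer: -16800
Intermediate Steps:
c(T) = 3 (c(T) = -8 + ((3 + (-1 - 1*(-4))) + 5) = -8 + ((3 + (-1 + 4)) + 5) = -8 + ((3 + 3) + 5) = -8 + (6 + 5) = -8 + 11 = 3)
h(Q, O) = 25 (h(Q, O) = -25*(-1) = 25)
((-2*7)*h(-6, c(1)))*(4*(6 + 6)) = (-2*7*25)*(4*(6 + 6)) = (-14*25)*(4*12) = -350*48 = -16800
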